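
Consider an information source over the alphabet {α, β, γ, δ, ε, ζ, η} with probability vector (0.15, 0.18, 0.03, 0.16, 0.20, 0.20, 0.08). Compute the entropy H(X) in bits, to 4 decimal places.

H = −Σ pᵢ log₂ pᵢ.
−0.15·log₂(0.15) = 0.4105
−0.18·log₂(0.18) = 0.4453
−0.03·log₂(0.03) = 0.1518
−0.16·log₂(0.16) = 0.4230
−0.20·log₂(0.20) = 0.4644
−0.20·log₂(0.20) = 0.4644
−0.08·log₂(0.08) = 0.2915
Sum ≈ 2.6509 → 2.6509 bits.

2.6509 bits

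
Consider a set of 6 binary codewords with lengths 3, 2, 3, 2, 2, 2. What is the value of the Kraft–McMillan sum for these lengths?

With common denominator 2^3 = 8: Σ 2^(−ℓᵢ) = 1/8 + 2/8 + 1/8 + 2/8 + 2/8 + 2/8 = 10/8 = 1.25.

1.25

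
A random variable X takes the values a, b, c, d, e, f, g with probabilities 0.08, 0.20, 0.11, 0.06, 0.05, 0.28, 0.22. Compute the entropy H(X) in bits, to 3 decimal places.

2.561 bits

H = −Σ pᵢ log₂ pᵢ.
−0.08·log₂(0.08) = 0.2915
−0.20·log₂(0.20) = 0.4644
−0.11·log₂(0.11) = 0.3503
−0.06·log₂(0.06) = 0.2435
−0.05·log₂(0.05) = 0.2161
−0.28·log₂(0.28) = 0.5142
−0.22·log₂(0.22) = 0.4806
Sum ≈ 2.5606 → 2.561 bits.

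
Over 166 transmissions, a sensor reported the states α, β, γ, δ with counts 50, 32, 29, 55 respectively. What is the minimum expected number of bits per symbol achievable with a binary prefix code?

Probabilities are the counts divided by 166.
Repeatedly combine the two least-probable nodes; the expected code length is the sum of the merged weights.
merge 29/166 + 16/83 → 61/166
merge 25/83 + 55/166 → 105/166
merge 61/166 + 105/166 → 1
L = 61/166 + 105/166 + 1 = 2 bits/symbol.

2 bits/symbol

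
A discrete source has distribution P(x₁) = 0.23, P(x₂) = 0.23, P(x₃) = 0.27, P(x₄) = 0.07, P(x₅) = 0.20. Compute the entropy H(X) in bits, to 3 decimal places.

H = −Σ pᵢ log₂ pᵢ.
−0.23·log₂(0.23) = 0.4877
−0.23·log₂(0.23) = 0.4877
−0.27·log₂(0.27) = 0.5100
−0.07·log₂(0.07) = 0.2686
−0.20·log₂(0.20) = 0.4644
Sum ≈ 2.2183 → 2.218 bits.

2.218 bits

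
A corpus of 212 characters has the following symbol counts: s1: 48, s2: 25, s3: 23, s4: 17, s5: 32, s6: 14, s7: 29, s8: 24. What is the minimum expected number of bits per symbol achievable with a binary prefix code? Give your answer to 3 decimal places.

Probabilities are the counts divided by 212.
Repeatedly combine the two least-probable nodes; the expected code length is the sum of the merged weights.
merge 7/106 + 17/212 → 31/212
merge 23/212 + 6/53 → 47/212
merge 25/212 + 29/212 → 27/106
merge 31/212 + 8/53 → 63/212
merge 47/212 + 12/53 → 95/212
merge 27/106 + 63/212 → 117/212
merge 95/212 + 117/212 → 1
L = 31/212 + 47/212 + 27/106 + 63/212 + 95/212 + 117/212 + 1 = 619/212 ≈ 2.920 bits/symbol.

2.920 bits/symbol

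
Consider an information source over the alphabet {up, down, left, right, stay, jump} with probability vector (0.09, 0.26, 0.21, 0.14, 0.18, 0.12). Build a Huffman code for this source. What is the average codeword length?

2.53 bits/symbol

Repeatedly combine the two least-probable nodes; the expected code length is the sum of the merged weights.
merge 9/100 + 3/25 → 21/100
merge 7/50 + 9/50 → 8/25
merge 21/100 + 21/100 → 21/50
merge 13/50 + 8/25 → 29/50
merge 21/50 + 29/50 → 1
L = 21/100 + 8/25 + 21/50 + 29/50 + 1 = 253/100 = 2.53 bits/symbol.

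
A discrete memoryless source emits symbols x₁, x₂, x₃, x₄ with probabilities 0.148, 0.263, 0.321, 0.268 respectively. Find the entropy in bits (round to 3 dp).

1.950 bits

H = −Σ pᵢ log₂ pᵢ.
−0.148·log₂(0.148) = 0.4079
−0.263·log₂(0.263) = 0.5068
−0.321·log₂(0.321) = 0.5262
−0.268·log₂(0.268) = 0.5091
Sum ≈ 1.9501 → 1.950 bits.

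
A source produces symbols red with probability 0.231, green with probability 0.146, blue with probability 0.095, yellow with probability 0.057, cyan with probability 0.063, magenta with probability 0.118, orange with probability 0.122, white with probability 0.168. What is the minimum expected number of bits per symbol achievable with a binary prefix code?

Repeatedly combine the two least-probable nodes; the expected code length is the sum of the merged weights.
merge 57/1000 + 63/1000 → 3/25
merge 19/200 + 59/500 → 213/1000
merge 3/25 + 61/500 → 121/500
merge 73/500 + 21/125 → 157/500
merge 213/1000 + 231/1000 → 111/250
merge 121/500 + 157/500 → 139/250
merge 111/250 + 139/250 → 1
L = 3/25 + 213/1000 + 121/500 + 157/500 + 111/250 + 139/250 + 1 = 2889/1000 = 2.889 bits/symbol.

2.889 bits/symbol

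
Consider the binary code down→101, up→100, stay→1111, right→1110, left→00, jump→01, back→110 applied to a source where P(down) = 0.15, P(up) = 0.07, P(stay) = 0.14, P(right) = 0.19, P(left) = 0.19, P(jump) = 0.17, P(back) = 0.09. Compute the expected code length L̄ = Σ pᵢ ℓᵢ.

L̄ = Σ pᵢ·ℓᵢ = 0.15·3 + 0.07·3 + 0.14·4 + 0.19·4 + 0.19·2 + 0.17·2 + 0.09·3 = 2.97 bits/symbol.

2.97 bits/symbol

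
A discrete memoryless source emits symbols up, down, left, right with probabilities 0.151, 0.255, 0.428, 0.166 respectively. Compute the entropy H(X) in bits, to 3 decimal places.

1.869 bits

H = −Σ pᵢ log₂ pᵢ.
−0.151·log₂(0.151) = 0.4118
−0.255·log₂(0.255) = 0.5027
−0.428·log₂(0.428) = 0.5240
−0.166·log₂(0.166) = 0.4301
Sum ≈ 1.8686 → 1.869 bits.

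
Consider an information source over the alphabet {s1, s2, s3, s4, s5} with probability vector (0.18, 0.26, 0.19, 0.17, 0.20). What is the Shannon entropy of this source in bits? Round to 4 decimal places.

H = −Σ pᵢ log₂ pᵢ.
−0.18·log₂(0.18) = 0.4453
−0.26·log₂(0.26) = 0.5053
−0.19·log₂(0.19) = 0.4552
−0.17·log₂(0.17) = 0.4346
−0.20·log₂(0.20) = 0.4644
Sum ≈ 2.3048 → 2.3048 bits.

2.3048 bits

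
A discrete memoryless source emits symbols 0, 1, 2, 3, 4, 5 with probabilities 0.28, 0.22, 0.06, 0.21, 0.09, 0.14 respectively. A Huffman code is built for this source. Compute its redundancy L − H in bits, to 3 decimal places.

Entropy H = −Σ p log₂ p ≈ 2.4209 bits.
Huffman merges: 3/50+9/100→3/20; 7/50+3/20→29/100; 21/100+11/50→43/100; 7/25+29/100→57/100; 43/100+57/100→1. L = 61/25 ≈ 2.4400.
L − H = 2.4400 − 2.4209 = 0.019 bits.

0.019 bits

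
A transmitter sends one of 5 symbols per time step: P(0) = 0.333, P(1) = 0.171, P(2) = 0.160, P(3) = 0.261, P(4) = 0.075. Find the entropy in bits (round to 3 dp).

2.173 bits

H = −Σ pᵢ log₂ pᵢ.
−0.333·log₂(0.333) = 0.5283
−0.171·log₂(0.171) = 0.4357
−0.160·log₂(0.160) = 0.4230
−0.261·log₂(0.261) = 0.5058
−0.075·log₂(0.075) = 0.2803
Sum ≈ 2.1730 → 2.173 bits.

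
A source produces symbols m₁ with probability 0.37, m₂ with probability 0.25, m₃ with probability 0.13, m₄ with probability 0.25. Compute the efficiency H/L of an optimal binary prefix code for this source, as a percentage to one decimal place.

Entropy H = −Σ p log₂ p ≈ 1.9134 bits.
Huffman merges: 13/100+1/4→19/50; 1/4+37/100→31/50; 19/50+31/50→1. L = 2 ≈ 2.0000.
Efficiency = H/L = 1.9134/2.0000 = 95.7%.

95.7%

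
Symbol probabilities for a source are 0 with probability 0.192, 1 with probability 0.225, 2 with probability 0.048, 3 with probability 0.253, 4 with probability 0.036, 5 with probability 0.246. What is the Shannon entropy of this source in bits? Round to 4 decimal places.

H = −Σ pᵢ log₂ pᵢ.
−0.192·log₂(0.192) = 0.4571
−0.225·log₂(0.225) = 0.4842
−0.048·log₂(0.048) = 0.2103
−0.253·log₂(0.253) = 0.5016
−0.036·log₂(0.036) = 0.1727
−0.246·log₂(0.246) = 0.4977
Sum ≈ 2.3236 → 2.3236 bits.

2.3236 bits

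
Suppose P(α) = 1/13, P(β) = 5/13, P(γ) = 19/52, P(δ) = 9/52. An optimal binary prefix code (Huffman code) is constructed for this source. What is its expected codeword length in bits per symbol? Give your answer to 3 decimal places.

Repeatedly combine the two least-probable nodes; the expected code length is the sum of the merged weights.
merge 1/13 + 9/52 → 1/4
merge 1/4 + 19/52 → 8/13
merge 5/13 + 8/13 → 1
L = 1/4 + 8/13 + 1 = 97/52 ≈ 1.865 bits/symbol.

1.865 bits/symbol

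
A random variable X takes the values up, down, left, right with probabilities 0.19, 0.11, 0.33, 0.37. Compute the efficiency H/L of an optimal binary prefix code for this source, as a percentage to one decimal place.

Entropy H = −Σ p log₂ p ≈ 1.8641 bits.
Huffman merges: 11/100+19/100→3/10; 3/10+33/100→63/100; 37/100+63/100→1. L = 193/100 ≈ 1.9300.
Efficiency = H/L = 1.8641/1.9300 = 96.6%.

96.6%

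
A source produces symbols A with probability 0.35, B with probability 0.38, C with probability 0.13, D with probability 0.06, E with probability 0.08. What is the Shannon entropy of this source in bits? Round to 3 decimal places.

H = −Σ pᵢ log₂ pᵢ.
−0.35·log₂(0.35) = 0.5301
−0.38·log₂(0.38) = 0.5305
−0.13·log₂(0.13) = 0.3826
−0.06·log₂(0.06) = 0.2435
−0.08·log₂(0.08) = 0.2915
Sum ≈ 1.9782 → 1.978 bits.

1.978 bits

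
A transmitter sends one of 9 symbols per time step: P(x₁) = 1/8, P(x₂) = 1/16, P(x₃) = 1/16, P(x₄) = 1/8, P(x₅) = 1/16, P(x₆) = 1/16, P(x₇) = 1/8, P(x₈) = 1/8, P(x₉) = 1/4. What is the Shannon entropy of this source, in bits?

Each probability is a power of 1/2, so log₂(1/p) is an integer.
H = Σ p·log₂(1/p) = 1/8·3 + 1/16·4 + 1/16·4 + 1/8·3 + 1/16·4 + 1/16·4 + 1/8·3 + 1/8·3 + 1/4·2 = 3 bits.

3 bits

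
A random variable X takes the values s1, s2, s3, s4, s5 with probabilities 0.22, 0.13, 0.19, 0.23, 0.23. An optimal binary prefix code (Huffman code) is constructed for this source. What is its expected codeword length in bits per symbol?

Repeatedly combine the two least-probable nodes; the expected code length is the sum of the merged weights.
merge 13/100 + 19/100 → 8/25
merge 11/50 + 23/100 → 9/20
merge 23/100 + 8/25 → 11/20
merge 9/20 + 11/20 → 1
L = 8/25 + 9/20 + 11/20 + 1 = 58/25 = 2.32 bits/symbol.

2.32 bits/symbol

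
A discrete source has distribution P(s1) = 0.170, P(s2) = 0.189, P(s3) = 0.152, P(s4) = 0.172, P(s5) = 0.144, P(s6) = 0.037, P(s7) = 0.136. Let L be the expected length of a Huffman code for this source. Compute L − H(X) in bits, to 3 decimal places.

Entropy H = −Σ p log₂ p ≈ 2.7088 bits.
Huffman merges: 37/1000+17/125→173/1000; 18/125+19/125→37/125; 17/100+43/250→171/500; 173/1000+189/1000→181/500; 37/125+171/500→319/500; 181/500+319/500→1. L = 2811/1000 ≈ 2.8110.
L − H = 2.8110 − 2.7088 = 0.102 bits.

0.102 bits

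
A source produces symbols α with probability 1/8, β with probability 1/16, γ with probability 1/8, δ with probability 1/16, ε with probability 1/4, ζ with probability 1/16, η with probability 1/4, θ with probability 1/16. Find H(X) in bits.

2.75 bits

Each probability is a power of 1/2, so log₂(1/p) is an integer.
H = Σ p·log₂(1/p) = 1/8·3 + 1/16·4 + 1/8·3 + 1/16·4 + 1/4·2 + 1/16·4 + 1/4·2 + 1/16·4 = 2.75 bits.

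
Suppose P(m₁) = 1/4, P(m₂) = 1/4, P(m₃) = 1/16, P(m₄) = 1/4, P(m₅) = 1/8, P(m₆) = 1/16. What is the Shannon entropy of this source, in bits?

Each probability is a power of 1/2, so log₂(1/p) is an integer.
H = Σ p·log₂(1/p) = 1/4·2 + 1/4·2 + 1/16·4 + 1/4·2 + 1/8·3 + 1/16·4 = 2.375 bits.

2.375 bits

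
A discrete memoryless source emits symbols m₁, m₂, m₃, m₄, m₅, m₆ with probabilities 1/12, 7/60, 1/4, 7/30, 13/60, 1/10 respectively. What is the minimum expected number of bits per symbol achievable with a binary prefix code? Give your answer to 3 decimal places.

2.483 bits/symbol

Repeatedly combine the two least-probable nodes; the expected code length is the sum of the merged weights.
merge 1/12 + 1/10 → 11/60
merge 7/60 + 11/60 → 3/10
merge 13/60 + 7/30 → 9/20
merge 1/4 + 3/10 → 11/20
merge 9/20 + 11/20 → 1
L = 11/60 + 3/10 + 9/20 + 11/20 + 1 = 149/60 ≈ 2.483 bits/symbol.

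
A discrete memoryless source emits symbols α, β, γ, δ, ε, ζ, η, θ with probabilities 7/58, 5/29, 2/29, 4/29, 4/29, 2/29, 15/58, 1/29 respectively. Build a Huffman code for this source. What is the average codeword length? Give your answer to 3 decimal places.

2.845 bits/symbol

Repeatedly combine the two least-probable nodes; the expected code length is the sum of the merged weights.
merge 1/29 + 2/29 → 3/29
merge 2/29 + 3/29 → 5/29
merge 7/58 + 4/29 → 15/58
merge 4/29 + 5/29 → 9/29
merge 5/29 + 15/58 → 25/58
merge 15/58 + 9/29 → 33/58
merge 25/58 + 33/58 → 1
L = 3/29 + 5/29 + 15/58 + 9/29 + 25/58 + 33/58 + 1 = 165/58 ≈ 2.845 bits/symbol.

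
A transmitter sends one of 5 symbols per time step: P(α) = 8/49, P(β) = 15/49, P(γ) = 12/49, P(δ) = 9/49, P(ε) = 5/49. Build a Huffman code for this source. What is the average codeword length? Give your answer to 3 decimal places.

2.265 bits/symbol

Repeatedly combine the two least-probable nodes; the expected code length is the sum of the merged weights.
merge 5/49 + 8/49 → 13/49
merge 9/49 + 12/49 → 3/7
merge 13/49 + 15/49 → 4/7
merge 3/7 + 4/7 → 1
L = 13/49 + 3/7 + 4/7 + 1 = 111/49 ≈ 2.265 bits/symbol.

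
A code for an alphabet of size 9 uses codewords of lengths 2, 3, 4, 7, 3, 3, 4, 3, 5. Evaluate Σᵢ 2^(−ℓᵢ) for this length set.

With common denominator 2^7 = 128: Σ 2^(−ℓᵢ) = 32/128 + 16/128 + 8/128 + 1/128 + 16/128 + 16/128 + 8/128 + 16/128 + 4/128 = 117/128 = 0.9140625.

0.9140625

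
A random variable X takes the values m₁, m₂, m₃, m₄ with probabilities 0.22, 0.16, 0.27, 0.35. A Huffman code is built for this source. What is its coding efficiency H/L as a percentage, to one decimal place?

97.2%

Entropy H = −Σ p log₂ p ≈ 1.9437 bits.
Huffman merges: 4/25+11/50→19/50; 27/100+7/20→31/50; 19/50+31/50→1. L = 2 ≈ 2.0000.
Efficiency = H/L = 1.9437/2.0000 = 97.2%.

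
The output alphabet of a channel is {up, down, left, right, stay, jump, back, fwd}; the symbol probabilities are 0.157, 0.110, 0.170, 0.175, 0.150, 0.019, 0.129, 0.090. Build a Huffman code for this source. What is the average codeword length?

2.934 bits/symbol

Repeatedly combine the two least-probable nodes; the expected code length is the sum of the merged weights.
merge 19/1000 + 9/100 → 109/1000
merge 109/1000 + 11/100 → 219/1000
merge 129/1000 + 3/20 → 279/1000
merge 157/1000 + 17/100 → 327/1000
merge 7/40 + 219/1000 → 197/500
merge 279/1000 + 327/1000 → 303/500
merge 197/500 + 303/500 → 1
L = 109/1000 + 219/1000 + 279/1000 + 327/1000 + 197/500 + 303/500 + 1 = 1467/500 = 2.934 bits/symbol.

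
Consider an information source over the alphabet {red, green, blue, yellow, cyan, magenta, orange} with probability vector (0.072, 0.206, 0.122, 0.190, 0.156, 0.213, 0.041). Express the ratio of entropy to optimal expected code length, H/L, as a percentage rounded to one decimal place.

Entropy H = −Σ p log₂ p ≈ 2.6506 bits.
Huffman merges: 41/1000+9/125→113/1000; 113/1000+61/500→47/200; 39/250+19/100→173/500; 103/500+213/1000→419/1000; 47/200+173/500→581/1000; 419/1000+581/1000→1. L = 1347/500 ≈ 2.6940.
Efficiency = H/L = 2.6506/2.6940 = 98.4%.

98.4%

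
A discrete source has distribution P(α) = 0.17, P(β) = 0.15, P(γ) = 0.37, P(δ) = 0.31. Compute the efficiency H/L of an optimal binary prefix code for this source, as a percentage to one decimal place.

97.4%

Entropy H = −Σ p log₂ p ≈ 1.8997 bits.
Huffman merges: 3/20+17/100→8/25; 31/100+8/25→63/100; 37/100+63/100→1. L = 39/20 ≈ 1.9500.
Efficiency = H/L = 1.8997/1.9500 = 97.4%.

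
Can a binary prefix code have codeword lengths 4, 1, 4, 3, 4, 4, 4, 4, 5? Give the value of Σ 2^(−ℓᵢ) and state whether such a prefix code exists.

1.03125; no

With common denominator 2^5 = 32: Σ 2^(−ℓᵢ) = 2/32 + 16/32 + 2/32 + 4/32 + 2/32 + 2/32 + 2/32 + 2/32 + 1/32 = 33/32 = 1.03125.
Kraft's inequality requires Σ ≤ 1; here Σ = 1.03125 > 1, so no such prefix code exists.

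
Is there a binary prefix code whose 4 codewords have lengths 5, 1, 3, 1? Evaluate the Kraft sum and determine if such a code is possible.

With common denominator 2^5 = 32: Σ 2^(−ℓᵢ) = 1/32 + 16/32 + 4/32 + 16/32 = 37/32 = 1.15625.
Kraft's inequality requires Σ ≤ 1; here Σ = 1.15625 > 1, so no such prefix code exists.

1.15625; no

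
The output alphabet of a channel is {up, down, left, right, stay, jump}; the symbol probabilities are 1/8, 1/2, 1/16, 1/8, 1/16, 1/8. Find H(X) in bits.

2.125 bits

Each probability is a power of 1/2, so log₂(1/p) is an integer.
H = Σ p·log₂(1/p) = 1/8·3 + 1/2·1 + 1/16·4 + 1/8·3 + 1/16·4 + 1/8·3 = 2.125 bits.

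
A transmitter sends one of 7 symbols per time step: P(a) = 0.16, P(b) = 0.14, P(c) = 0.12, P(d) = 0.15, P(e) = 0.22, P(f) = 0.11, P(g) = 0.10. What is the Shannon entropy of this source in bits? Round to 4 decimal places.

2.7608 bits

H = −Σ pᵢ log₂ pᵢ.
−0.16·log₂(0.16) = 0.4230
−0.14·log₂(0.14) = 0.3971
−0.12·log₂(0.12) = 0.3671
−0.15·log₂(0.15) = 0.4105
−0.22·log₂(0.22) = 0.4806
−0.11·log₂(0.11) = 0.3503
−0.10·log₂(0.10) = 0.3322
Sum ≈ 2.7608 → 2.7608 bits.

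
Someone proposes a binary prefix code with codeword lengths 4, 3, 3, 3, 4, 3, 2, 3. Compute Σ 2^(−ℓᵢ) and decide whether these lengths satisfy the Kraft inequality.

With common denominator 2^4 = 16: Σ 2^(−ℓᵢ) = 1/16 + 2/16 + 2/16 + 2/16 + 1/16 + 2/16 + 4/16 + 2/16 = 16/16 = 1.
Kraft's inequality requires Σ ≤ 1; here Σ = 1 ≤ 1, so such a prefix code exists.

1; yes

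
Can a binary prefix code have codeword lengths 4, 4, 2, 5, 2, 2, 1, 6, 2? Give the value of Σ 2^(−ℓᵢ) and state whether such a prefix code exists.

1.671875; no

With common denominator 2^6 = 64: Σ 2^(−ℓᵢ) = 4/64 + 4/64 + 16/64 + 2/64 + 16/64 + 16/64 + 32/64 + 1/64 + 16/64 = 107/64 = 1.671875.
Kraft's inequality requires Σ ≤ 1; here Σ = 1.671875 > 1, so no such prefix code exists.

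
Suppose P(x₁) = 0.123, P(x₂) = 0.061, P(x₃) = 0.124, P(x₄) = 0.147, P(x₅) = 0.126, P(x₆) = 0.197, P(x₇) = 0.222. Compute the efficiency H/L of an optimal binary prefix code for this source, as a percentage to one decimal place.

Entropy H = −Σ p log₂ p ≈ 2.7184 bits.
Huffman merges: 61/1000+123/1000→23/125; 31/250+63/500→1/4; 147/1000+23/125→331/1000; 197/1000+111/500→419/1000; 1/4+331/1000→581/1000; 419/1000+581/1000→1. L = 553/200 ≈ 2.7650.
Efficiency = H/L = 2.7184/2.7650 = 98.3%.

98.3%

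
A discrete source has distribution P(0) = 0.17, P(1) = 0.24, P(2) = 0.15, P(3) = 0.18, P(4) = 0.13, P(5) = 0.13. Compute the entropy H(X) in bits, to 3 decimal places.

2.550 bits

H = −Σ pᵢ log₂ pᵢ.
−0.17·log₂(0.17) = 0.4346
−0.24·log₂(0.24) = 0.4941
−0.15·log₂(0.15) = 0.4105
−0.18·log₂(0.18) = 0.4453
−0.13·log₂(0.13) = 0.3826
−0.13·log₂(0.13) = 0.3826
Sum ≈ 2.5499 → 2.550 bits.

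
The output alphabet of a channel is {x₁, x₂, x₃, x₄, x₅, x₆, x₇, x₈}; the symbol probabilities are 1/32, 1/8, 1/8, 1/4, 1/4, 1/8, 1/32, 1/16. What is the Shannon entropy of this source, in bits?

Each probability is a power of 1/2, so log₂(1/p) is an integer.
H = Σ p·log₂(1/p) = 1/32·5 + 1/8·3 + 1/8·3 + 1/4·2 + 1/4·2 + 1/8·3 + 1/32·5 + 1/16·4 = 2.6875 bits.

2.6875 bits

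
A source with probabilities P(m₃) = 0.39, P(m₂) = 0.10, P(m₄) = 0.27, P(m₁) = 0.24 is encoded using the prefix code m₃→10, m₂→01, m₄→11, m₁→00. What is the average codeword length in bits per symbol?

L̄ = Σ pᵢ·ℓᵢ = 0.39·2 + 0.10·2 + 0.27·2 + 0.24·2 = 2 bits/symbol.

2 bits/symbol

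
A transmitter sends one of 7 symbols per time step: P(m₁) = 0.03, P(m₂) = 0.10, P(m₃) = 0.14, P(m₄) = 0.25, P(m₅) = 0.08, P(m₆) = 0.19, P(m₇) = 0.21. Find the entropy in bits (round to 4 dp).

2.6006 bits

H = −Σ pᵢ log₂ pᵢ.
−0.03·log₂(0.03) = 0.1518
−0.10·log₂(0.10) = 0.3322
−0.14·log₂(0.14) = 0.3971
−0.25·log₂(0.25) = 0.5000
−0.08·log₂(0.08) = 0.2915
−0.19·log₂(0.19) = 0.4552
−0.21·log₂(0.21) = 0.4728
Sum ≈ 2.6006 → 2.6006 bits.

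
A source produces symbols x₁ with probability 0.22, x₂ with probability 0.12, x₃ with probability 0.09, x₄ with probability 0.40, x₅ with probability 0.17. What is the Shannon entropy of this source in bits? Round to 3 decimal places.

2.124 bits

H = −Σ pᵢ log₂ pᵢ.
−0.22·log₂(0.22) = 0.4806
−0.12·log₂(0.12) = 0.3671
−0.09·log₂(0.09) = 0.3127
−0.40·log₂(0.40) = 0.5288
−0.17·log₂(0.17) = 0.4346
Sum ≈ 2.1237 → 2.124 bits.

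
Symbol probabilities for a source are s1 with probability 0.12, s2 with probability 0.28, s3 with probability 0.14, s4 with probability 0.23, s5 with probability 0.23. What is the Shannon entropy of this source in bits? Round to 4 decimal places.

2.2537 bits

H = −Σ pᵢ log₂ pᵢ.
−0.12·log₂(0.12) = 0.3671
−0.28·log₂(0.28) = 0.5142
−0.14·log₂(0.14) = 0.3971
−0.23·log₂(0.23) = 0.4877
−0.23·log₂(0.23) = 0.4877
Sum ≈ 2.2537 → 2.2537 bits.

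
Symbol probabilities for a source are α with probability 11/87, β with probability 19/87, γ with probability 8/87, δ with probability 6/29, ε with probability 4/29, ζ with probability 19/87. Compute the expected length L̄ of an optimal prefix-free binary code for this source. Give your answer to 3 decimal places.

Repeatedly combine the two least-probable nodes; the expected code length is the sum of the merged weights.
merge 8/87 + 11/87 → 19/87
merge 4/29 + 6/29 → 10/29
merge 19/87 + 19/87 → 38/87
merge 19/87 + 10/29 → 49/87
merge 38/87 + 49/87 → 1
L = 19/87 + 10/29 + 38/87 + 49/87 + 1 = 223/87 ≈ 2.563 bits/symbol.

2.563 bits/symbol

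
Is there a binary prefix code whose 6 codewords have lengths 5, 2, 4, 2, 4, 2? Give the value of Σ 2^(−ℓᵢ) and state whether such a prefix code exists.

With common denominator 2^5 = 32: Σ 2^(−ℓᵢ) = 1/32 + 8/32 + 2/32 + 8/32 + 2/32 + 8/32 = 29/32 = 0.90625.
Kraft's inequality requires Σ ≤ 1; here Σ = 0.90625 ≤ 1, so such a prefix code exists.

0.90625; yes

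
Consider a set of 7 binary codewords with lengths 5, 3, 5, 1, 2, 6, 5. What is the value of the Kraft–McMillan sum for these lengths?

With common denominator 2^6 = 64: Σ 2^(−ℓᵢ) = 2/64 + 8/64 + 2/64 + 32/64 + 16/64 + 1/64 + 2/64 = 63/64 = 0.984375.

0.984375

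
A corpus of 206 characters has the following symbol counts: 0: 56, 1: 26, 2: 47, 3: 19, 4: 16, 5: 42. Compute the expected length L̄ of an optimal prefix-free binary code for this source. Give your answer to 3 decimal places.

Probabilities are the counts divided by 206.
Repeatedly combine the two least-probable nodes; the expected code length is the sum of the merged weights.
merge 8/103 + 19/206 → 35/206
merge 13/103 + 35/206 → 61/206
merge 21/103 + 47/206 → 89/206
merge 28/103 + 61/206 → 117/206
merge 89/206 + 117/206 → 1
L = 35/206 + 61/206 + 89/206 + 117/206 + 1 = 254/103 ≈ 2.466 bits/symbol.

2.466 bits/symbol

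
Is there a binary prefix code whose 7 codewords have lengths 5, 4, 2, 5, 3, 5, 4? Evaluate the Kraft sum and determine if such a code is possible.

0.59375; yes

With common denominator 2^5 = 32: Σ 2^(−ℓᵢ) = 1/32 + 2/32 + 8/32 + 1/32 + 4/32 + 1/32 + 2/32 = 19/32 = 0.59375.
Kraft's inequality requires Σ ≤ 1; here Σ = 0.59375 ≤ 1, so such a prefix code exists.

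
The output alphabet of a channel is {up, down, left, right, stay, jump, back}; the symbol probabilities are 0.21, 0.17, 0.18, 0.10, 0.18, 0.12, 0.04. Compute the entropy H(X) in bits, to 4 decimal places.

H = −Σ pᵢ log₂ pᵢ.
−0.21·log₂(0.21) = 0.4728
−0.17·log₂(0.17) = 0.4346
−0.18·log₂(0.18) = 0.4453
−0.10·log₂(0.10) = 0.3322
−0.18·log₂(0.18) = 0.4453
−0.12·log₂(0.12) = 0.3671
−0.04·log₂(0.04) = 0.1858
Sum ≈ 2.6830 → 2.6830 bits.

2.6830 bits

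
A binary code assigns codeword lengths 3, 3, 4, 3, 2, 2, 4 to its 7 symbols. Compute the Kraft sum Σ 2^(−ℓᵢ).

With common denominator 2^4 = 16: Σ 2^(−ℓᵢ) = 2/16 + 2/16 + 1/16 + 2/16 + 4/16 + 4/16 + 1/16 = 16/16 = 1.

1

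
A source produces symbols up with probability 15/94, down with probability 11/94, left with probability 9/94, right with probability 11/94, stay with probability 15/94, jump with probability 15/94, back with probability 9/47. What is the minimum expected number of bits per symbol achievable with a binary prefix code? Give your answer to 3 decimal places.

Repeatedly combine the two least-probable nodes; the expected code length is the sum of the merged weights.
merge 9/94 + 11/94 → 10/47
merge 11/94 + 15/94 → 13/47
merge 15/94 + 15/94 → 15/47
merge 9/47 + 10/47 → 19/47
merge 13/47 + 15/47 → 28/47
merge 19/47 + 28/47 → 1
L = 10/47 + 13/47 + 15/47 + 19/47 + 28/47 + 1 = 132/47 ≈ 2.809 bits/symbol.

2.809 bits/symbol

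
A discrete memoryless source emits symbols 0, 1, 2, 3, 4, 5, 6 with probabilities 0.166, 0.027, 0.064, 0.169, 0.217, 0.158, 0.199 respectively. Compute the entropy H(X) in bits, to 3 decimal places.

H = −Σ pᵢ log₂ pᵢ.
−0.166·log₂(0.166) = 0.4301
−0.027·log₂(0.027) = 0.1407
−0.064·log₂(0.064) = 0.2538
−0.169·log₂(0.169) = 0.4335
−0.217·log₂(0.217) = 0.4783
−0.158·log₂(0.158) = 0.4206
−0.199·log₂(0.199) = 0.4635
Sum ≈ 2.6205 → 2.620 bits.

2.620 bits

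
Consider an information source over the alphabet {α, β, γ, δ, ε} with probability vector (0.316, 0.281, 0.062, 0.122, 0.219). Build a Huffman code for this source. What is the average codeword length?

2.184 bits/symbol

Repeatedly combine the two least-probable nodes; the expected code length is the sum of the merged weights.
merge 31/500 + 61/500 → 23/125
merge 23/125 + 219/1000 → 403/1000
merge 281/1000 + 79/250 → 597/1000
merge 403/1000 + 597/1000 → 1
L = 23/125 + 403/1000 + 597/1000 + 1 = 273/125 = 2.184 bits/symbol.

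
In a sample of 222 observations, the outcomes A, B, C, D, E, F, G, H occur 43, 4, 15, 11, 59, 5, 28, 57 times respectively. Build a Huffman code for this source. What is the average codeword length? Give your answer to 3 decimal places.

Probabilities are the counts divided by 222.
Repeatedly combine the two least-probable nodes; the expected code length is the sum of the merged weights.
merge 2/111 + 5/222 → 3/74
merge 3/74 + 11/222 → 10/111
merge 5/74 + 10/111 → 35/222
merge 14/111 + 35/222 → 21/74
merge 43/222 + 19/74 → 50/111
merge 59/222 + 21/74 → 61/111
merge 50/111 + 61/111 → 1
L = 3/74 + 10/111 + 35/222 + 21/74 + 50/111 + 61/111 + 1 = 571/222 ≈ 2.572 bits/symbol.

2.572 bits/symbol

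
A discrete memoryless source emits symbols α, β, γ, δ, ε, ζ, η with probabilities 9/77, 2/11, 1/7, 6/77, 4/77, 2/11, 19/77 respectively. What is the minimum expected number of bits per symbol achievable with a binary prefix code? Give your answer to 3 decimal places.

2.701 bits/symbol

Repeatedly combine the two least-probable nodes; the expected code length is the sum of the merged weights.
merge 4/77 + 6/77 → 10/77
merge 9/77 + 10/77 → 19/77
merge 1/7 + 2/11 → 25/77
merge 2/11 + 19/77 → 3/7
merge 19/77 + 25/77 → 4/7
merge 3/7 + 4/7 → 1
L = 10/77 + 19/77 + 25/77 + 3/7 + 4/7 + 1 = 208/77 ≈ 2.701 bits/symbol.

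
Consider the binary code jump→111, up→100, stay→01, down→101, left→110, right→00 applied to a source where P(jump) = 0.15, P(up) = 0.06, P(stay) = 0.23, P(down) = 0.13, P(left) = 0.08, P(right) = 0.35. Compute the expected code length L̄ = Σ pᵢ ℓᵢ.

2.42 bits/symbol

L̄ = Σ pᵢ·ℓᵢ = 0.15·3 + 0.06·3 + 0.23·2 + 0.13·3 + 0.08·3 + 0.35·2 = 2.42 bits/symbol.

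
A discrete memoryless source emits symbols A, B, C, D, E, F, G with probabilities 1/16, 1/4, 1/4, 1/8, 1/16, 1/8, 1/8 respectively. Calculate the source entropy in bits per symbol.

2.625 bits

Each probability is a power of 1/2, so log₂(1/p) is an integer.
H = Σ p·log₂(1/p) = 1/16·4 + 1/4·2 + 1/4·2 + 1/8·3 + 1/16·4 + 1/8·3 + 1/8·3 = 2.625 bits.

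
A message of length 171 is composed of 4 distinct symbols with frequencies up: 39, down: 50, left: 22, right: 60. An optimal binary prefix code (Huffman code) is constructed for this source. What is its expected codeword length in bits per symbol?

Probabilities are the counts divided by 171.
Repeatedly combine the two least-probable nodes; the expected code length is the sum of the merged weights.
merge 22/171 + 13/57 → 61/171
merge 50/171 + 20/57 → 110/171
merge 61/171 + 110/171 → 1
L = 61/171 + 110/171 + 1 = 2 bits/symbol.

2 bits/symbol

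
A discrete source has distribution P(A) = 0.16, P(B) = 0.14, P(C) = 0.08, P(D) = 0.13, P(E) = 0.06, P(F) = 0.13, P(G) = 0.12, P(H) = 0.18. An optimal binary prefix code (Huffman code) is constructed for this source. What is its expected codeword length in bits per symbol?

Repeatedly combine the two least-probable nodes; the expected code length is the sum of the merged weights.
merge 3/50 + 2/25 → 7/50
merge 3/25 + 13/100 → 1/4
merge 13/100 + 7/50 → 27/100
merge 7/50 + 4/25 → 3/10
merge 9/50 + 1/4 → 43/100
merge 27/100 + 3/10 → 57/100
merge 43/100 + 57/100 → 1
L = 7/50 + 1/4 + 27/100 + 3/10 + 43/100 + 57/100 + 1 = 74/25 = 2.96 bits/symbol.

2.96 bits/symbol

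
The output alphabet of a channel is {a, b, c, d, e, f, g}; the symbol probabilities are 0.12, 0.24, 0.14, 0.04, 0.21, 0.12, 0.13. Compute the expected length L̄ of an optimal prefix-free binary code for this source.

2.71 bits/symbol

Repeatedly combine the two least-probable nodes; the expected code length is the sum of the merged weights.
merge 1/25 + 3/25 → 4/25
merge 3/25 + 13/100 → 1/4
merge 7/50 + 4/25 → 3/10
merge 21/100 + 6/25 → 9/20
merge 1/4 + 3/10 → 11/20
merge 9/20 + 11/20 → 1
L = 4/25 + 1/4 + 3/10 + 9/20 + 11/20 + 1 = 271/100 = 2.71 bits/symbol.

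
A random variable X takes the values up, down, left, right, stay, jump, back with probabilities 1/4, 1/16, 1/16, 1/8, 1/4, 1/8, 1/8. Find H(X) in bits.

Each probability is a power of 1/2, so log₂(1/p) is an integer.
H = Σ p·log₂(1/p) = 1/4·2 + 1/16·4 + 1/16·4 + 1/8·3 + 1/4·2 + 1/8·3 + 1/8·3 = 2.625 bits.

2.625 bits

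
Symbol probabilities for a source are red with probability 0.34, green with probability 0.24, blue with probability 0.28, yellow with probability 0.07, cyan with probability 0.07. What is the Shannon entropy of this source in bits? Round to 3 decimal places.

H = −Σ pᵢ log₂ pᵢ.
−0.34·log₂(0.34) = 0.5292
−0.24·log₂(0.24) = 0.4941
−0.28·log₂(0.28) = 0.5142
−0.07·log₂(0.07) = 0.2686
−0.07·log₂(0.07) = 0.2686
Sum ≈ 2.0746 → 2.075 bits.

2.075 bits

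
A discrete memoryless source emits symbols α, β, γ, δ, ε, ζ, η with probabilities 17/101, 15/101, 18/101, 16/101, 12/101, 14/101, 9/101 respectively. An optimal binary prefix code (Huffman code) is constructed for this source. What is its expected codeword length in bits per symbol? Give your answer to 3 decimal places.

2.822 bits/symbol

Repeatedly combine the two least-probable nodes; the expected code length is the sum of the merged weights.
merge 9/101 + 12/101 → 21/101
merge 14/101 + 15/101 → 29/101
merge 16/101 + 17/101 → 33/101
merge 18/101 + 21/101 → 39/101
merge 29/101 + 33/101 → 62/101
merge 39/101 + 62/101 → 1
L = 21/101 + 29/101 + 33/101 + 39/101 + 62/101 + 1 = 285/101 ≈ 2.822 bits/symbol.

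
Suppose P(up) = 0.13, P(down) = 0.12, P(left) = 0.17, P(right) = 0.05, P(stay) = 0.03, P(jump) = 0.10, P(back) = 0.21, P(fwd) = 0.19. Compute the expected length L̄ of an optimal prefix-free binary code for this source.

2.86 bits/symbol

Repeatedly combine the two least-probable nodes; the expected code length is the sum of the merged weights.
merge 3/100 + 1/20 → 2/25
merge 2/25 + 1/10 → 9/50
merge 3/25 + 13/100 → 1/4
merge 17/100 + 9/50 → 7/20
merge 19/100 + 21/100 → 2/5
merge 1/4 + 7/20 → 3/5
merge 2/5 + 3/5 → 1
L = 2/25 + 9/50 + 1/4 + 7/20 + 2/5 + 3/5 + 1 = 143/50 = 2.86 bits/symbol.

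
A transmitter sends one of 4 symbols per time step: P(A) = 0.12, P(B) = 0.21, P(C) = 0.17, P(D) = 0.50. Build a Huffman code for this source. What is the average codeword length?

1.79 bits/symbol

Repeatedly combine the two least-probable nodes; the expected code length is the sum of the merged weights.
merge 3/25 + 17/100 → 29/100
merge 21/100 + 29/100 → 1/2
merge 1/2 + 1/2 → 1
L = 29/100 + 1/2 + 1 = 179/100 = 1.79 bits/symbol.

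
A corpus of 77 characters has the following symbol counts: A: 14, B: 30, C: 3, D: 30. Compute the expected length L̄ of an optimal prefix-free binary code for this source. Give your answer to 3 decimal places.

Probabilities are the counts divided by 77.
Repeatedly combine the two least-probable nodes; the expected code length is the sum of the merged weights.
merge 3/77 + 2/11 → 17/77
merge 17/77 + 30/77 → 47/77
merge 30/77 + 47/77 → 1
L = 17/77 + 47/77 + 1 = 141/77 ≈ 1.831 bits/symbol.

1.831 bits/symbol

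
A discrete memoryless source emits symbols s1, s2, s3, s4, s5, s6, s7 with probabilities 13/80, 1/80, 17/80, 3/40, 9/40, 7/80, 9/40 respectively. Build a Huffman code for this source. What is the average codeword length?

Repeatedly combine the two least-probable nodes; the expected code length is the sum of the merged weights.
merge 1/80 + 3/40 → 7/80
merge 7/80 + 7/80 → 7/40
merge 13/80 + 7/40 → 27/80
merge 17/80 + 9/40 → 7/16
merge 9/40 + 27/80 → 9/16
merge 7/16 + 9/16 → 1
L = 7/80 + 7/40 + 27/80 + 7/16 + 9/16 + 1 = 13/5 = 2.6 bits/symbol.

2.6 bits/symbol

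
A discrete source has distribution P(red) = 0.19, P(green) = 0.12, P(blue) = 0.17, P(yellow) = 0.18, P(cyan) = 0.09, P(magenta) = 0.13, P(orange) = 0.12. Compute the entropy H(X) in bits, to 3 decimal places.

2.765 bits

H = −Σ pᵢ log₂ pᵢ.
−0.19·log₂(0.19) = 0.4552
−0.12·log₂(0.12) = 0.3671
−0.17·log₂(0.17) = 0.4346
−0.18·log₂(0.18) = 0.4453
−0.09·log₂(0.09) = 0.3127
−0.13·log₂(0.13) = 0.3826
−0.12·log₂(0.12) = 0.3671
Sum ≈ 2.7646 → 2.765 bits.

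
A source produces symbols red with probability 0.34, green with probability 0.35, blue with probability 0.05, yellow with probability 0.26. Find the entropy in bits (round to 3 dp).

1.781 bits

H = −Σ pᵢ log₂ pᵢ.
−0.34·log₂(0.34) = 0.5292
−0.35·log₂(0.35) = 0.5301
−0.05·log₂(0.05) = 0.2161
−0.26·log₂(0.26) = 0.5053
Sum ≈ 1.7807 → 1.781 bits.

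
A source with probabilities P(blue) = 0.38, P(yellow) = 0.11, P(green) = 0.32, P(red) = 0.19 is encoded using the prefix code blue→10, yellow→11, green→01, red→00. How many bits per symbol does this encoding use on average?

2 bits/symbol

L̄ = Σ pᵢ·ℓᵢ = 0.38·2 + 0.11·2 + 0.32·2 + 0.19·2 = 2 bits/symbol.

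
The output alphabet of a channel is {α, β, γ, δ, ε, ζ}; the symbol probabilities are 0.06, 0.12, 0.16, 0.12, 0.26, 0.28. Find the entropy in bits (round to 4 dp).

H = −Σ pᵢ log₂ pᵢ.
−0.06·log₂(0.06) = 0.2435
−0.12·log₂(0.12) = 0.3671
−0.16·log₂(0.16) = 0.4230
−0.12·log₂(0.12) = 0.3671
−0.26·log₂(0.26) = 0.5053
−0.28·log₂(0.28) = 0.5142
Sum ≈ 2.4202 → 2.4202 bits.

2.4202 bits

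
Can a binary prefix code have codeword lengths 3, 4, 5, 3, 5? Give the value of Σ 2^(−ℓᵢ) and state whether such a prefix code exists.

0.375; yes

With common denominator 2^5 = 32: Σ 2^(−ℓᵢ) = 4/32 + 2/32 + 1/32 + 4/32 + 1/32 = 12/32 = 0.375.
Kraft's inequality requires Σ ≤ 1; here Σ = 0.375 ≤ 1, so such a prefix code exists.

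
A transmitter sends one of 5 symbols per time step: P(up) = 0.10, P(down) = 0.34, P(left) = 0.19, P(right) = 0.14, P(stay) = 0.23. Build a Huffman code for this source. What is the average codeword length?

Repeatedly combine the two least-probable nodes; the expected code length is the sum of the merged weights.
merge 1/10 + 7/50 → 6/25
merge 19/100 + 23/100 → 21/50
merge 6/25 + 17/50 → 29/50
merge 21/50 + 29/50 → 1
L = 6/25 + 21/50 + 29/50 + 1 = 56/25 = 2.24 bits/symbol.

2.24 bits/symbol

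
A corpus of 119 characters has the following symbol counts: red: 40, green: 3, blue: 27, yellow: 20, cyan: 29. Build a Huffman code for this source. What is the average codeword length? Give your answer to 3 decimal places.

Probabilities are the counts divided by 119.
Repeatedly combine the two least-probable nodes; the expected code length is the sum of the merged weights.
merge 3/119 + 20/119 → 23/119
merge 23/119 + 27/119 → 50/119
merge 29/119 + 40/119 → 69/119
merge 50/119 + 69/119 → 1
L = 23/119 + 50/119 + 69/119 + 1 = 261/119 ≈ 2.193 bits/symbol.

2.193 bits/symbol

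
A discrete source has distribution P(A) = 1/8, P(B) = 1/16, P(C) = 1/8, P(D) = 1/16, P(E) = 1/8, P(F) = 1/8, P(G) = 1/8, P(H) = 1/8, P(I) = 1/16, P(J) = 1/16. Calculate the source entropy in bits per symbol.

Each probability is a power of 1/2, so log₂(1/p) is an integer.
H = Σ p·log₂(1/p) = 1/8·3 + 1/16·4 + 1/8·3 + 1/16·4 + 1/8·3 + 1/8·3 + 1/8·3 + 1/8·3 + 1/16·4 + 1/16·4 = 3.25 bits.

3.25 bits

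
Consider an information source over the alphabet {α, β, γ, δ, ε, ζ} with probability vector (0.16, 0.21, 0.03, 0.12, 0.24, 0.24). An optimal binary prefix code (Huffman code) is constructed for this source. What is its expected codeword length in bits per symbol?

Repeatedly combine the two least-probable nodes; the expected code length is the sum of the merged weights.
merge 3/100 + 3/25 → 3/20
merge 3/20 + 4/25 → 31/100
merge 21/100 + 6/25 → 9/20
merge 6/25 + 31/100 → 11/20
merge 9/20 + 11/20 → 1
L = 3/20 + 31/100 + 9/20 + 11/20 + 1 = 123/50 = 2.46 bits/symbol.

2.46 bits/symbol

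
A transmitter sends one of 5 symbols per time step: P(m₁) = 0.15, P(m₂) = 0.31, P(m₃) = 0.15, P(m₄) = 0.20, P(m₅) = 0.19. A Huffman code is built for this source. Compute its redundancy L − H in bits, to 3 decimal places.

Entropy H = −Σ p log₂ p ≈ 2.2645 bits.
Huffman merges: 3/20+3/20→3/10; 19/100+1/5→39/100; 3/10+31/100→61/100; 39/100+61/100→1. L = 23/10 ≈ 2.3000.
L − H = 2.3000 − 2.2645 = 0.036 bits.

0.036 bits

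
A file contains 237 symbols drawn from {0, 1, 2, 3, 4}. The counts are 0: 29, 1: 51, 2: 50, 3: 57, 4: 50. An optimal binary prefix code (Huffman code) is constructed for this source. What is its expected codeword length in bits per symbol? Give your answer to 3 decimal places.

Probabilities are the counts divided by 237.
Repeatedly combine the two least-probable nodes; the expected code length is the sum of the merged weights.
merge 29/237 + 50/237 → 1/3
merge 50/237 + 17/79 → 101/237
merge 19/79 + 1/3 → 136/237
merge 101/237 + 136/237 → 1
L = 1/3 + 101/237 + 136/237 + 1 = 7/3 ≈ 2.333 bits/symbol.

2.333 bits/symbol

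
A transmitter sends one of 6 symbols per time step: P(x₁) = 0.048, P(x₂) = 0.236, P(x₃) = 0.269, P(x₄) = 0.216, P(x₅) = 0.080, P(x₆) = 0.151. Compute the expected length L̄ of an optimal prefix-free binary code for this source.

Repeatedly combine the two least-probable nodes; the expected code length is the sum of the merged weights.
merge 6/125 + 2/25 → 16/125
merge 16/125 + 151/1000 → 279/1000
merge 27/125 + 59/250 → 113/250
merge 269/1000 + 279/1000 → 137/250
merge 113/250 + 137/250 → 1
L = 16/125 + 279/1000 + 113/250 + 137/250 + 1 = 2407/1000 = 2.407 bits/symbol.

2.407 bits/symbol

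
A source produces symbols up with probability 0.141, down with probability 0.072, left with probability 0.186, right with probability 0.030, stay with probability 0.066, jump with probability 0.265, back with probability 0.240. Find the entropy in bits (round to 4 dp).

H = −Σ pᵢ log₂ pᵢ.
−0.141·log₂(0.141) = 0.3985
−0.072·log₂(0.072) = 0.2733
−0.186·log₂(0.186) = 0.4514
−0.030·log₂(0.030) = 0.1518
−0.066·log₂(0.066) = 0.2588
−0.265·log₂(0.265) = 0.5077
−0.240·log₂(0.240) = 0.4941
Sum ≈ 2.5356 → 2.5356 bits.

2.5356 bits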